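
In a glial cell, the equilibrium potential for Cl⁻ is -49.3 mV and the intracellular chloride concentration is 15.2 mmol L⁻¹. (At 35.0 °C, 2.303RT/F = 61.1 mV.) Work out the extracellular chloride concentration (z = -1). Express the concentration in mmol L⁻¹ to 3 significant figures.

Nernst: E = (61.1/-1) · log₁₀([out]/[in]), so log₁₀([out]/[in]) = -49.3 × -1 / 61.1 = 0.8069.
[out]/[in] = 10^(0.8069) = 6.41.
[out] = 6.41 × 15.2 = 97.44 mmol L⁻¹.

97.4 mmol L⁻¹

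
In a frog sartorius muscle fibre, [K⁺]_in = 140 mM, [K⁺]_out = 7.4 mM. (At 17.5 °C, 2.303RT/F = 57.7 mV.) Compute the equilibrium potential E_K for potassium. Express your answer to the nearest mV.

-74 mV

E = (57.7/z) · log₁₀([K⁺]_out/[K⁺]_in) with z = +1.
= (57.7/1) · log₁₀(7.4/140) = 57.70 · log₁₀(0.05286)
= 57.70 · (-1.2769) = -73.68 mV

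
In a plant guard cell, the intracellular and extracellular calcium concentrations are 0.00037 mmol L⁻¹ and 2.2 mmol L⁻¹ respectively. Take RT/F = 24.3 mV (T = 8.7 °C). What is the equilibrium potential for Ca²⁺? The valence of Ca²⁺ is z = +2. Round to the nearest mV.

106 mV

E = (24.3/z) · ln([Ca²⁺]_out/[Ca²⁺]_in) with z = +2.
= (24.3/2) · ln(2.2/0.00037) = 12.15 · ln(5946)
= 12.15 · (8.6905) = 105.59 mV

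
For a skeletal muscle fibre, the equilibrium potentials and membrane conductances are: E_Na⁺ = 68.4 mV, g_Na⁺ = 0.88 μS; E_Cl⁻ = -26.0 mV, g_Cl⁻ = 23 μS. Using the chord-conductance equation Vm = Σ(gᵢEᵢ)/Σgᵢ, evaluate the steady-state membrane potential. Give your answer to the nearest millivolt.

-23 mV

Σ gᵢEᵢ = 0.88·(68.4) + 23·(-26.0) = -537.81
Σ gᵢ = 0.88 + 23 = 23.88
Vm = -537.81 / 23.88 = -22.52 mV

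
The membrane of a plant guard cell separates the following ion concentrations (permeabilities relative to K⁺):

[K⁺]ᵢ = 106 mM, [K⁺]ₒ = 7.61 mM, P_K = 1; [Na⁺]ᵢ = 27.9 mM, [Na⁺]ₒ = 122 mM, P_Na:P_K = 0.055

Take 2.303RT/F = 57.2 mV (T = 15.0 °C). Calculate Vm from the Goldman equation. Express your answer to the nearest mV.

-50 mV

Vm = 57.2 · log₁₀[(Σ P·[cation]ₒ + Σ P·[anion]ᵢ) / (Σ P·[cation]ᵢ + Σ P·[anion]ₒ)]
Numerator = 1×7.61 + 0.055×122 = 14.32
Denominator = 1×106 + 0.055×27.9 = 107.5
Vm = 57.2 · log₁₀(0.13317) = 57.2 × (-0.8756) = -50.08 mV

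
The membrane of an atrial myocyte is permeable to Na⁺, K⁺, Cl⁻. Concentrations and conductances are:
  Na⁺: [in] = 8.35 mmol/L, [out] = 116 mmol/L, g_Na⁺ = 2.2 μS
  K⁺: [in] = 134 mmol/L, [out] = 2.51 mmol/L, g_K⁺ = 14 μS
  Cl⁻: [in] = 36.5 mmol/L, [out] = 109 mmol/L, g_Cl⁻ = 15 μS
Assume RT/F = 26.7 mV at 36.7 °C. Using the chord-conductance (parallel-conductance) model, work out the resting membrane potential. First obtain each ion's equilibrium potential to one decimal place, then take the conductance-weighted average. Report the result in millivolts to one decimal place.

-56.7 mV

E_Na⁺ = (26.7/1)·ln(116/8.35) = 70.3 mV
E_K⁺ = (26.7/1)·ln(2.51/134) = -106.2 mV
E_Cl⁻ = (26.7/-1)·ln(109/36.5) = -29.2 mV
Vm = (Σ gᵢEᵢ)/(Σ gᵢ) = (2.2·70.3 + 14·-106.2 + 15·-29.2) / (2.2 + 14 + 15)
= -1770.14 / 31.2 = -56.74 mV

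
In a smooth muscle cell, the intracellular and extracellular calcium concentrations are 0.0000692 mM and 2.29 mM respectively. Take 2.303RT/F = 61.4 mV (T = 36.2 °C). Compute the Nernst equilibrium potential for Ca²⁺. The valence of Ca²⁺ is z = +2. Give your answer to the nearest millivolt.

E = (61.4/z) · log₁₀([Ca²⁺]_out/[Ca²⁺]_in) with z = +2.
= (61.4/2) · log₁₀(2.29/0.0000692) = 30.70 · log₁₀(3.309e+04)
= 30.70 · (4.5197) = 138.76 mV

139 mV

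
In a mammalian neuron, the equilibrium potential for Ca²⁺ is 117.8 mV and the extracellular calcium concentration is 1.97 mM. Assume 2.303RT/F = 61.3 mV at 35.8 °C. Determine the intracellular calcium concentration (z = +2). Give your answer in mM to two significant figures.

Nernst: E = (61.3/2) · log₁₀([out]/[in]), so log₁₀([out]/[in]) = 117.8 × 2 / 61.3 = 3.8434.
[out]/[in] = 10^(3.8434) = 6973.
[in] = 1.97 / 6973 = 0.0002825 mM.

0.00028 mM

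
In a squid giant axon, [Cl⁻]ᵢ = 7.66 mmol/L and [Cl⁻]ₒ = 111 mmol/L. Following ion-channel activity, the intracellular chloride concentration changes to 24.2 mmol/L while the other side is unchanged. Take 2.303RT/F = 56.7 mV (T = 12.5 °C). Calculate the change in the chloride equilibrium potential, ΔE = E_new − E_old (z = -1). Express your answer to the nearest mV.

E_old = (56.7/-1)·log₁₀(111/7.66) = -65.83 mV
E_new = (56.7/-1)·log₁₀(111/24.2) = -37.51 mV
ΔE = -37.51 − (-65.83) = 28.33 mV

28 mV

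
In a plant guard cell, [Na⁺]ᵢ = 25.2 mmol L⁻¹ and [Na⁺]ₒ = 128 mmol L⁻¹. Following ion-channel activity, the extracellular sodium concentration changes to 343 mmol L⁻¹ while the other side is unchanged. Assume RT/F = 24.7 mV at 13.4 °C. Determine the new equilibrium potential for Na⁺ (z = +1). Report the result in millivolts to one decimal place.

64.5 mV

After the shift: [Na⁺]_out = 343, [Na⁺]_in = 25.2 mmol L⁻¹.
E_new = (24.7/1)·ln(343/25.2) = 24.70 · (2.6109) = 64.49 mV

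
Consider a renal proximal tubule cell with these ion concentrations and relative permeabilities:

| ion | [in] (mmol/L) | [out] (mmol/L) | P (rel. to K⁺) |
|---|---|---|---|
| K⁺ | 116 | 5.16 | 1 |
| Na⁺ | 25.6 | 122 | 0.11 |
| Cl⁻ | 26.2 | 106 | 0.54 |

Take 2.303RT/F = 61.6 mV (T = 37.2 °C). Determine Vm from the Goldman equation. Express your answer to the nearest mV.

-45 mV

Vm = 61.6 · log₁₀[(Σ P·[cation]ₒ + Σ P·[anion]ᵢ) / (Σ P·[cation]ᵢ + Σ P·[anion]ₒ)]
Numerator = 1×5.16 + 0.11×122 + 0.54×26.2 = 32.73
Denominator = 1×116 + 0.11×25.6 + 0.54×106 = 176.1
Vm = 61.6 · log₁₀(0.1859) = 61.6 × (-0.7307) = -45.01 mV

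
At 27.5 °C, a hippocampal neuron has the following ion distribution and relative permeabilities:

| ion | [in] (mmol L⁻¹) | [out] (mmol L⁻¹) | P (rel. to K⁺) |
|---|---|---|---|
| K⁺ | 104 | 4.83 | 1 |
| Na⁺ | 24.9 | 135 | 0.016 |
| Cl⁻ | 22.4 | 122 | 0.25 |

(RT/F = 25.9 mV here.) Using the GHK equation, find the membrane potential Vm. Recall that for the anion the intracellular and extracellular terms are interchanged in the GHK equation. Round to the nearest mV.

Vm = 25.9 · ln[(Σ P·[cation]ₒ + Σ P·[anion]ᵢ) / (Σ P·[cation]ᵢ + Σ P·[anion]ₒ)]
Numerator = 1×4.83 + 0.016×135 + 0.25×22.4 = 12.59
Denominator = 1×104 + 0.016×24.9 + 0.25×122 = 134.9
Vm = 25.9 · ln(0.093329) = 25.9 × (-2.3716) = -61.42 mV

-61 mV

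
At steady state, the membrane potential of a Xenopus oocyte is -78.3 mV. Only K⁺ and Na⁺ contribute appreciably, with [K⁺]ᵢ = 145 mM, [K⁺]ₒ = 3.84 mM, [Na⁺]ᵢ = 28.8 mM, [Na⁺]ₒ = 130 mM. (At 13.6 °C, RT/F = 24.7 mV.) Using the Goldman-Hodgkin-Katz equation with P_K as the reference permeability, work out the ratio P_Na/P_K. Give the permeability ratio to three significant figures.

0.0175

Let α = P_Na/P_K. GHK: Vm = 24.7·ln[(Kₒ + α·Naₒ)/(Kᵢ + α·Naᵢ)].
e^(Vm/24.7) = e^(-78.3/24.7) = 0.042002
So 0.042002·(Kᵢ + α·Naᵢ) = Kₒ + α·Naₒ → α = (0.042002·145.0 − 3.84) / (130.0 − 0.042002·28.8)
α = (6.09 − 3.84) / (130.0 − 1.21) = 2.25/128.8 = 0.01747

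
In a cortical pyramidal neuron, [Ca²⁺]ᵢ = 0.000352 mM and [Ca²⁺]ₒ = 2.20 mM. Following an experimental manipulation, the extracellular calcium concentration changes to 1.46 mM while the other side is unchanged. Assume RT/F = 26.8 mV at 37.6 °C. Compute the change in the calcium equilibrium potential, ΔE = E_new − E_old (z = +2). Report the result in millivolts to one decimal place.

-5.5 mV

E_old = (26.8/2)·ln(2.20/0.000352) = 117.12 mV
E_new = (26.8/2)·ln(1.46/0.000352) = 111.63 mV
ΔE = 111.63 − (117.12) = -5.49 mV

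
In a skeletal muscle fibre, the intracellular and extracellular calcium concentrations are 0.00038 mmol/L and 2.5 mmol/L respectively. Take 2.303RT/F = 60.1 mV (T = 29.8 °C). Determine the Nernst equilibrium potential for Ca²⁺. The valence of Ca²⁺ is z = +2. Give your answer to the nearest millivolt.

115 mV

E = (60.1/z) · log₁₀([Ca²⁺]_out/[Ca²⁺]_in) with z = +2.
= (60.1/2) · log₁₀(2.5/0.00038) = 30.05 · log₁₀(6579)
= 30.05 · (3.8182) = 114.74 mV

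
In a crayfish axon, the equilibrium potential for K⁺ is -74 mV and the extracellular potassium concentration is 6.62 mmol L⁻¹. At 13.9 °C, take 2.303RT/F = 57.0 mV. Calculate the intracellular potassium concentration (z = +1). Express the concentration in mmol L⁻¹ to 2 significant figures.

130 mmol L⁻¹

Nernst: E = (57.0/1) · log₁₀([out]/[in]), so log₁₀([out]/[in]) = -74.0 × 1 / 57.0 = -1.2982.
[out]/[in] = 10^(-1.2982) = 0.05032.
[in] = 6.62 / 0.05032 = 131.6 mmol L⁻¹.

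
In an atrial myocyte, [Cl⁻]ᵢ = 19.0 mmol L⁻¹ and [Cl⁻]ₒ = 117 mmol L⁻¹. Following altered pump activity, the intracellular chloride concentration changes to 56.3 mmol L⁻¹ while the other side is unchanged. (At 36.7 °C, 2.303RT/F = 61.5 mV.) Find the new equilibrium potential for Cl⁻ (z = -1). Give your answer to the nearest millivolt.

-20 mV

After the shift: [Cl⁻]_out = 117, [Cl⁻]_in = 56.3 mmol L⁻¹.
E_new = (61.5/-1)·log₁₀(117/56.3) = -61.50 · (0.3177) = -19.54 mV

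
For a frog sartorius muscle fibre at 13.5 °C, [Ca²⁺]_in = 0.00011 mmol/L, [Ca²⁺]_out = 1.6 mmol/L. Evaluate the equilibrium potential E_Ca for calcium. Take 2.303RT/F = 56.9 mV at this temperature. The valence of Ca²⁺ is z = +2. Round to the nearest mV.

118 mV

E = (56.9/z) · log₁₀([Ca²⁺]_out/[Ca²⁺]_in) with z = +2.
= (56.9/2) · log₁₀(1.6/0.00011) = 28.45 · log₁₀(1.455e+04)
= 28.45 · (4.1627) = 118.43 mV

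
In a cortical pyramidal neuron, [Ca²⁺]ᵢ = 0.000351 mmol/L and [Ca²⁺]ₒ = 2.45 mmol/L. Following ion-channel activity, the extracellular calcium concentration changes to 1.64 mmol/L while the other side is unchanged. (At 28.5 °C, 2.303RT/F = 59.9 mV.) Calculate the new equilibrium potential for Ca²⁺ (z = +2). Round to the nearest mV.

After the shift: [Ca²⁺]_out = 1.64, [Ca²⁺]_in = 0.000351 mmol/L.
E_new = (59.9/2)·log₁₀(1.64/0.000351) = 29.95 · (3.6695) = 109.90 mV

110 mV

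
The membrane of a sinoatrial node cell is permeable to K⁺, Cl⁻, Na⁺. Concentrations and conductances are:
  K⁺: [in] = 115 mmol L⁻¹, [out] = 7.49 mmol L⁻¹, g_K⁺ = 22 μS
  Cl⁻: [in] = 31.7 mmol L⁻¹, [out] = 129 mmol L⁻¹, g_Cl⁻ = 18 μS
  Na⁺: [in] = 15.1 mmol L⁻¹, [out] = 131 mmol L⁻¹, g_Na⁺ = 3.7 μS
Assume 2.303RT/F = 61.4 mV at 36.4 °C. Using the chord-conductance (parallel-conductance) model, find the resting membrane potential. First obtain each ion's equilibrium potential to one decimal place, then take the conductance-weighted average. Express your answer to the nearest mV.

E_K⁺ = (61.4/1)·log₁₀(7.49/115) = -72.8 mV
E_Cl⁻ = (61.4/-1)·log₁₀(129/31.7) = -37.4 mV
E_Na⁺ = (61.4/1)·log₁₀(131/15.1) = 57.6 mV
Vm = (Σ gᵢEᵢ)/(Σ gᵢ) = (22·-72.8 + 18·-37.4 + 3.7·57.6) / (22 + 18 + 3.7)
= -2061.68 / 43.7 = -47.18 mV

-47 mV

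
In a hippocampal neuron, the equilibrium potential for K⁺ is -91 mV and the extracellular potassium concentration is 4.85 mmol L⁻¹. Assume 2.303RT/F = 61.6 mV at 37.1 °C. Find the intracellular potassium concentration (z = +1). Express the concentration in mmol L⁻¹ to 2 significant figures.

Nernst: E = (61.6/1) · log₁₀([out]/[in]), so log₁₀([out]/[in]) = -91.0 × 1 / 61.6 = -1.4773.
[out]/[in] = 10^(-1.4773) = 0.03332.
[in] = 4.85 / 0.03332 = 145.6 mmol L⁻¹.

150 mmol L⁻¹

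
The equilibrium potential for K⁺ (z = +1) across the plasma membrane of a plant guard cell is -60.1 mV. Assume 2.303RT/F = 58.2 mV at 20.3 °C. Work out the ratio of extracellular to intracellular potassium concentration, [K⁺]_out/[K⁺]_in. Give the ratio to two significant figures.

log₁₀([out]/[in]) = E·z/(58.2) = -60.1 × 1 / 58.2 = -1.0326
[out]/[in] = 10^(-1.0326) = 0.09276

0.093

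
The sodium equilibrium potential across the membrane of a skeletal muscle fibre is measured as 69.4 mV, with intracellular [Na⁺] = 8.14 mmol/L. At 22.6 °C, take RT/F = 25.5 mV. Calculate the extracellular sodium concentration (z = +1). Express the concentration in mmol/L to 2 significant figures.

120 mmol/L

Nernst: E = (25.5/1) · ln([out]/[in]), so ln([out]/[in]) = 69.4 × 1 / 25.5 = 2.7216.
[out]/[in] = e^(2.7216) = 15.2.
[out] = 15.2 × 8.14 = 123.8 mmol/L.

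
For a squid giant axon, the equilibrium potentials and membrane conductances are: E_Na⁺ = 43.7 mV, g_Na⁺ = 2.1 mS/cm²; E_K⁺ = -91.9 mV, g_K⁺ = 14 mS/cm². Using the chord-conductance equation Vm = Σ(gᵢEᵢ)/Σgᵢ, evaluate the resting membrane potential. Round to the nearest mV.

Σ gᵢEᵢ = 2.1·(43.7) + 14·(-91.9) = -1194.83
Σ gᵢ = 2.1 + 14 = 16.1
Vm = -1194.83 / 16.1 = -74.21 mV

-74 mV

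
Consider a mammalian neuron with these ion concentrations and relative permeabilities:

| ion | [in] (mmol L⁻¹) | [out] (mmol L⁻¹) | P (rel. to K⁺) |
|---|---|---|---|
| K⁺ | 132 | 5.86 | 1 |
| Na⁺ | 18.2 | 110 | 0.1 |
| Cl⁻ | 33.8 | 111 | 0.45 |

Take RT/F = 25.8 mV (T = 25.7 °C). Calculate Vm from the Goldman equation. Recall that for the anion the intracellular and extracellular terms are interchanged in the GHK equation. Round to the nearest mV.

Vm = 25.8 · ln[(Σ P·[cation]ₒ + Σ P·[anion]ᵢ) / (Σ P·[cation]ᵢ + Σ P·[anion]ₒ)]
Numerator = 1×5.86 + 0.1×110 + 0.45×33.8 = 32.07
Denominator = 1×132 + 0.1×18.2 + 0.45×111 = 183.8
Vm = 25.8 · ln(0.17451) = 25.8 × (-1.7458) = -45.04 mV

-45 mV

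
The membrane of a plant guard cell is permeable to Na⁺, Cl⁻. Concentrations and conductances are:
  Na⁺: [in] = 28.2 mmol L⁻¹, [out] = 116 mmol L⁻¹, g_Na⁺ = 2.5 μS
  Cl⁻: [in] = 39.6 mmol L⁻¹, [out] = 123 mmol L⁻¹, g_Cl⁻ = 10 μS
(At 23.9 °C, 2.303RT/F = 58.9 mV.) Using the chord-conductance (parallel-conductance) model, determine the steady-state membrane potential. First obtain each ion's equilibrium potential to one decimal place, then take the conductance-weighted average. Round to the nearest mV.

-16 mV

E_Na⁺ = (58.9/1)·log₁₀(116/28.2) = 36.2 mV
E_Cl⁻ = (58.9/-1)·log₁₀(123/39.6) = -29.0 mV
Vm = (Σ gᵢEᵢ)/(Σ gᵢ) = (2.5·36.2 + 10·-29.0) / (2.5 + 10)
= -199.50 / 12.5 = -15.96 mV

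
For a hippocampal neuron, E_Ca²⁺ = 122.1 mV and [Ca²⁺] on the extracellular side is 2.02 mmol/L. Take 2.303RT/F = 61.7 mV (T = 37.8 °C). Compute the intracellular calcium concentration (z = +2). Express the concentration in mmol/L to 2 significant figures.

Nernst: E = (61.7/2) · log₁₀([out]/[in]), so log₁₀([out]/[in]) = 122.1 × 2 / 61.7 = 3.9579.
[out]/[in] = 10^(3.9579) = 9075.
[in] = 2.02 / 9075 = 0.0002226 mmol/L.

0.00022 mmol/L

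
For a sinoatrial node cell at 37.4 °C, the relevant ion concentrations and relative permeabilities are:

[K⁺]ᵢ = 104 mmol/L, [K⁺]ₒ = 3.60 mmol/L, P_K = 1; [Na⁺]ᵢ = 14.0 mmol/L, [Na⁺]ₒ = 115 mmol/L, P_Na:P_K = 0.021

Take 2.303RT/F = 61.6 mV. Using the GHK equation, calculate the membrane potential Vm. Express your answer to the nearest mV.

Vm = 61.6 · log₁₀[(Σ P·[cation]ₒ + Σ P·[anion]ᵢ) / (Σ P·[cation]ᵢ + Σ P·[anion]ₒ)]
Numerator = 1×3.60 + 0.021×115 = 6.015
Denominator = 1×104 + 0.021×14.0 = 104.3
Vm = 61.6 · log₁₀(0.057673) = 61.6 × (-1.2390) = -76.32 mV

-76 mV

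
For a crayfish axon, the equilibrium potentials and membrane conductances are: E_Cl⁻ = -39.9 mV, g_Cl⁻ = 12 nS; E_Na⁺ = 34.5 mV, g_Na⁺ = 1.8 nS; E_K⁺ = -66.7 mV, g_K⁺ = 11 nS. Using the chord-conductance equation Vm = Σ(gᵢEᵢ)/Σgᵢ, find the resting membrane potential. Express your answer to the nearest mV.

-46 mV

Σ gᵢEᵢ = 12·(-39.9) + 1.8·(34.5) + 11·(-66.7) = -1150.40
Σ gᵢ = 12 + 1.8 + 11 = 24.8
Vm = -1150.40 / 24.8 = -46.39 mV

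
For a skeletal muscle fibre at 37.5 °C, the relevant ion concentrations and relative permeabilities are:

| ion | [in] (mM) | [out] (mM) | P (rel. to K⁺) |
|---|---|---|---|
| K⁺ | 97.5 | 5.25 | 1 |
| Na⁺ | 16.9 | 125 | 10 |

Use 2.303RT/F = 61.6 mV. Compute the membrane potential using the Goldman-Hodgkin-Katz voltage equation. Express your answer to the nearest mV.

Vm = 61.6 · log₁₀[(Σ P·[cation]ₒ + Σ P·[anion]ᵢ) / (Σ P·[cation]ᵢ + Σ P·[anion]ₒ)]
Numerator = 1×5.25 + 10×125 = 1255
Denominator = 1×97.5 + 10×16.9 = 266.5
Vm = 61.6 · log₁₀(4.7101) = 61.6 × (0.6730) = 41.46 mV

41 mV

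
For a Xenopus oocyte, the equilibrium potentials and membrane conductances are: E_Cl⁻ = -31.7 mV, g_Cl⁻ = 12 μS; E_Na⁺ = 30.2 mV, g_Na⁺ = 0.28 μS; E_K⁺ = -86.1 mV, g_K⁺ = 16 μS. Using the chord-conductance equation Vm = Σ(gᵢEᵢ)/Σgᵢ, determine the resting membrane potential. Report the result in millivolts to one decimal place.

-61.9 mV

Σ gᵢEᵢ = 12·(-31.7) + 0.28·(30.2) + 16·(-86.1) = -1749.54
Σ gᵢ = 12 + 0.28 + 16 = 28.28
Vm = -1749.54 / 28.28 = -61.87 mV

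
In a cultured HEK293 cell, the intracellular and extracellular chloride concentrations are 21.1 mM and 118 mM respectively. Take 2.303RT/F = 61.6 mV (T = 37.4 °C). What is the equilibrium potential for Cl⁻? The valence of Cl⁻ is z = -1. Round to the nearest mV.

E = (61.6/z) · log₁₀([Cl⁻]_out/[Cl⁻]_in) with z = -1.
For an anion, dividing by z = -1 reverses the sign.
= (61.6/-1) · log₁₀(118/21.1) = -61.60 · log₁₀(5.592)
= -61.60 · (0.7476) = -46.05 mV

-46 mV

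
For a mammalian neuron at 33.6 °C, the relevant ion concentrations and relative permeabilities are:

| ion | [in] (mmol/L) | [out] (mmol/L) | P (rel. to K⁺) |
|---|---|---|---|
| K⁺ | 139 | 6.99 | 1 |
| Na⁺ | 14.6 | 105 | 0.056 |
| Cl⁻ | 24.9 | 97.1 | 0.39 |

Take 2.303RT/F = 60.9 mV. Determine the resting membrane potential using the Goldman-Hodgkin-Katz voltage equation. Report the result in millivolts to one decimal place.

-54.6 mV

Vm = 60.9 · log₁₀[(Σ P·[cation]ₒ + Σ P·[anion]ᵢ) / (Σ P·[cation]ᵢ + Σ P·[anion]ₒ)]
Numerator = 1×6.99 + 0.056×105 + 0.39×24.9 = 22.58
Denominator = 1×139 + 0.056×14.6 + 0.39×97.1 = 177.7
Vm = 60.9 · log₁₀(0.12708) = 60.9 × (-0.8959) = -54.56 mV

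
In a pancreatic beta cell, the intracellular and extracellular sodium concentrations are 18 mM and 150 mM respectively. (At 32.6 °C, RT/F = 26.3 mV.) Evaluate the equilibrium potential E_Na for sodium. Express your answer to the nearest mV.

E = (26.3/z) · ln([Na⁺]_out/[Na⁺]_in) with z = +1.
= (26.3/1) · ln(150/18) = 26.30 · ln(8.333)
= 26.30 · (2.1203) = 55.76 mV

56 mV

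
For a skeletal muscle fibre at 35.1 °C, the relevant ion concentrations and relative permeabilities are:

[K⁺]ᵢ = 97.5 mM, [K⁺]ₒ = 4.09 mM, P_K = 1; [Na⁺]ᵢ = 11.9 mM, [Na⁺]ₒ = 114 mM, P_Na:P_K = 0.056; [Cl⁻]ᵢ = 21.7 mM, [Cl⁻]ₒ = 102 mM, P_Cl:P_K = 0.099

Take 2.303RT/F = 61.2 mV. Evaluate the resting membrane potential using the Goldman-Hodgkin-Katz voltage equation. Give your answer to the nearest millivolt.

Vm = 61.2 · log₁₀[(Σ P·[cation]ₒ + Σ P·[anion]ᵢ) / (Σ P·[cation]ᵢ + Σ P·[anion]ₒ)]
Numerator = 1×4.09 + 0.056×114 + 0.099×21.7 = 12.62
Denominator = 1×97.5 + 0.056×11.9 + 0.099×102 = 108.3
Vm = 61.2 · log₁₀(0.11659) = 61.2 × (-0.9333) = -57.12 mV

-57 mV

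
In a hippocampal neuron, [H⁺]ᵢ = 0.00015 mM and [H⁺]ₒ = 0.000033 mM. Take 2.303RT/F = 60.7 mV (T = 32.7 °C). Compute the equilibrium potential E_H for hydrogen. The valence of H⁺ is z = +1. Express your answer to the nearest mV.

-40 mV

E = (60.7/z) · log₁₀([H⁺]_out/[H⁺]_in) with z = +1.
= (60.7/1) · log₁₀(0.000033/0.00015) = 60.70 · log₁₀(0.22)
= 60.70 · (-0.6576) = -39.91 mV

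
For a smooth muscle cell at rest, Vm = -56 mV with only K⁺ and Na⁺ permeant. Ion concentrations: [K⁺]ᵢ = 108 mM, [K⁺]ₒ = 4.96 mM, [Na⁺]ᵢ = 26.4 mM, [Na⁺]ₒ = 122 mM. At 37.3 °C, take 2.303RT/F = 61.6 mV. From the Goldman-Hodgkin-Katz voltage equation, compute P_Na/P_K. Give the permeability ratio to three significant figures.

0.0704

Let α = P_Na/P_K. GHK: Vm = 61.6·log₁₀[(Kₒ + α·Naₒ)/(Kᵢ + α·Naᵢ)].
10^(Vm/61.6) = 10^(-56.0/61.6) = 0.12328
So 0.12328·(Kᵢ + α·Naᵢ) = Kₒ + α·Naₒ → α = (0.12328·108.0 − 4.96) / (122.0 − 0.12328·26.4)
α = (13.31 − 4.96) / (122.0 − 3.255) = 8.355/118.7 = 0.07036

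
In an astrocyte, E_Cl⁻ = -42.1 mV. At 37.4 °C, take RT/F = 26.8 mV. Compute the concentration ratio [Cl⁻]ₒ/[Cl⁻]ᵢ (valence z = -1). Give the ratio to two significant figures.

ln([out]/[in]) = E·z/(26.8) = -42.1 × -1 / 26.8 = 1.5709
[out]/[in] = e^(1.5709) = 4.811

4.8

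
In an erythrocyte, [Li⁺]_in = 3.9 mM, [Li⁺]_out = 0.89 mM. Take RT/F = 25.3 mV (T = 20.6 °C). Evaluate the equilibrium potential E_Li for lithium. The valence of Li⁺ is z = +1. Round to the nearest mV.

E = (25.3/z) · ln([Li⁺]_out/[Li⁺]_in) with z = +1.
= (25.3/1) · ln(0.89/3.9) = 25.30 · ln(0.2282)
= 25.30 · (-1.4775) = -37.38 mV

-37 mV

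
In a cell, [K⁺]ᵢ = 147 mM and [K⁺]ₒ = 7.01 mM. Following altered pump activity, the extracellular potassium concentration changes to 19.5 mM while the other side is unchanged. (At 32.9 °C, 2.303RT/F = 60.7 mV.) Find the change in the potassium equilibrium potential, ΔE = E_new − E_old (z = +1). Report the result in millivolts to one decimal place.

E_old = (60.7/1)·log₁₀(7.01/147) = -80.22 mV
E_new = (60.7/1)·log₁₀(19.5/147) = -53.25 mV
ΔE = -53.25 − (-80.22) = 26.97 mV

27.0 mV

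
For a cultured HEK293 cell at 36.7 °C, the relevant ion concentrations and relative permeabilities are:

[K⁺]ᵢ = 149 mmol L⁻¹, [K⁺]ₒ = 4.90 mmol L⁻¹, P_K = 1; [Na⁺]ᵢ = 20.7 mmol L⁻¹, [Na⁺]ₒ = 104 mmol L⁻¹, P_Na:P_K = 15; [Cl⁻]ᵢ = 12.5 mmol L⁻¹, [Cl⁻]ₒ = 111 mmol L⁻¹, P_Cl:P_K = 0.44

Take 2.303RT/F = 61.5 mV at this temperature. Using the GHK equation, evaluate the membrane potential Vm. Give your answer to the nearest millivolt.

30 mV

Vm = 61.5 · log₁₀[(Σ P·[cation]ₒ + Σ P·[anion]ᵢ) / (Σ P·[cation]ᵢ + Σ P·[anion]ₒ)]
Numerator = 1×4.90 + 15×104 + 0.44×12.5 = 1570
Denominator = 1×149 + 15×20.7 + 0.44×111 = 508.3
Vm = 61.5 · log₁₀(3.0893) = 61.5 × (0.4899) = 30.13 mV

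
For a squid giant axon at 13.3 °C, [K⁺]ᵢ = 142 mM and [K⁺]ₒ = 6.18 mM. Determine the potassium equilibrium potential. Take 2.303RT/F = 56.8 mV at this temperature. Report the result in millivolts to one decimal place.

E = (56.8/z) · log₁₀([K⁺]_out/[K⁺]_in) with z = +1.
= (56.8/1) · log₁₀(6.18/142) = 56.80 · log₁₀(0.04352)
= 56.80 · (-1.3613) = -77.32 mV

-77.3 mV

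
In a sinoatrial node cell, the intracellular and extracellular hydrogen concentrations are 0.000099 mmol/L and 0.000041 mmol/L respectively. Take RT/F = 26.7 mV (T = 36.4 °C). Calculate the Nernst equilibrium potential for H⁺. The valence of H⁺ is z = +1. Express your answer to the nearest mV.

E = (26.7/z) · ln([H⁺]_out/[H⁺]_in) with z = +1.
= (26.7/1) · ln(0.000041/0.000099) = 26.70 · ln(0.4141)
= 26.70 · (-0.8815) = -23.54 mV

-24 mV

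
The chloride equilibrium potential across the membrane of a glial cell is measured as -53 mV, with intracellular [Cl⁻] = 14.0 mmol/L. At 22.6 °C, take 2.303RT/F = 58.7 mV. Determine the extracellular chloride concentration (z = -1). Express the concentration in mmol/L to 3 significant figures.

Nernst: E = (58.7/-1) · log₁₀([out]/[in]), so log₁₀([out]/[in]) = -53.0 × -1 / 58.7 = 0.9029.
[out]/[in] = 10^(0.9029) = 7.996.
[out] = 7.996 × 14.0 = 112 mmol/L.

112 mmol/L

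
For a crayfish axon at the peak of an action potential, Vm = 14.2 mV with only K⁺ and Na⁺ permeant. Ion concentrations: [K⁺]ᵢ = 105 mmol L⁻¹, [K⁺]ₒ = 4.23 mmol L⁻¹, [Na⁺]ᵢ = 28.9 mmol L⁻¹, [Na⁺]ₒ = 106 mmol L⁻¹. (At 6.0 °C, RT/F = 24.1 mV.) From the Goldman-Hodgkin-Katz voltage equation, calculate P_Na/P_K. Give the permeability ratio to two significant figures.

Let α = P_Na/P_K. GHK: Vm = 24.1·ln[(Kₒ + α·Naₒ)/(Kᵢ + α·Naᵢ)].
e^(Vm/24.1) = e^(14.2/24.1) = 1.8026
So 1.8026·(Kᵢ + α·Naᵢ) = Kₒ + α·Naₒ → α = (1.8026·105.0 − 4.23) / (106.0 − 1.8026·28.9)
α = (189.3 − 4.23) / (106.0 − 52.09) = 185/53.91 = 3.433

3.4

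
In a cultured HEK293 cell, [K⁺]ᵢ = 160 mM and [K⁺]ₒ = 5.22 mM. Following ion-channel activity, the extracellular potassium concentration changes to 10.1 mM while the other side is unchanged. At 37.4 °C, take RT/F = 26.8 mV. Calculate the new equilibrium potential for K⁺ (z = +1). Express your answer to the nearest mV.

After the shift: [K⁺]_out = 10.1, [K⁺]_in = 160 mM.
E_new = (26.8/1)·ln(10.1/160) = 26.80 · (-2.7626) = -74.04 mV

-74 mV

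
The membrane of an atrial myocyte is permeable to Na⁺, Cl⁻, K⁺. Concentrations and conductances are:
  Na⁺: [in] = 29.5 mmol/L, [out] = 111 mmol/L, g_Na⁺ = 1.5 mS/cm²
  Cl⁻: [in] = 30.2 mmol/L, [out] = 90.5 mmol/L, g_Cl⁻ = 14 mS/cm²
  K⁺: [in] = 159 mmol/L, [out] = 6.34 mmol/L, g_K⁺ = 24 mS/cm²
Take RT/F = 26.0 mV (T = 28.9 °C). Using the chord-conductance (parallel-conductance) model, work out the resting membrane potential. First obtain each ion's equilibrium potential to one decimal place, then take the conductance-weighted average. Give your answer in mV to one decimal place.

E_Na⁺ = (26.0/1)·ln(111/29.5) = 34.5 mV
E_Cl⁻ = (26.0/-1)·ln(90.5/30.2) = -28.5 mV
E_K⁺ = (26.0/1)·ln(6.34/159) = -83.8 mV
Vm = (Σ gᵢEᵢ)/(Σ gᵢ) = (1.5·34.5 + 14·-28.5 + 24·-83.8) / (1.5 + 14 + 24)
= -2358.45 / 39.5 = -59.71 mV

-59.7 mV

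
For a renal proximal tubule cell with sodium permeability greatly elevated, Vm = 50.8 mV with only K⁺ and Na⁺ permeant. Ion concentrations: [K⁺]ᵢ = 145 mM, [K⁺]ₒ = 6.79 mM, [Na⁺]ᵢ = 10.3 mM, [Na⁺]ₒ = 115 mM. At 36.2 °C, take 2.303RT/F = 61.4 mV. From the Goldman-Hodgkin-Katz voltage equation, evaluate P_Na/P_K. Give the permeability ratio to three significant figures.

21.1

Let α = P_Na/P_K. GHK: Vm = 61.4·log₁₀[(Kₒ + α·Naₒ)/(Kᵢ + α·Naᵢ)].
10^(Vm/61.4) = 10^(50.8/61.4) = 6.7199
So 6.7199·(Kᵢ + α·Naᵢ) = Kₒ + α·Naₒ → α = (6.7199·145.0 − 6.79) / (115.0 − 6.7199·10.3)
α = (974.4 − 6.79) / (115.0 − 69.21) = 967.6/45.79 = 21.13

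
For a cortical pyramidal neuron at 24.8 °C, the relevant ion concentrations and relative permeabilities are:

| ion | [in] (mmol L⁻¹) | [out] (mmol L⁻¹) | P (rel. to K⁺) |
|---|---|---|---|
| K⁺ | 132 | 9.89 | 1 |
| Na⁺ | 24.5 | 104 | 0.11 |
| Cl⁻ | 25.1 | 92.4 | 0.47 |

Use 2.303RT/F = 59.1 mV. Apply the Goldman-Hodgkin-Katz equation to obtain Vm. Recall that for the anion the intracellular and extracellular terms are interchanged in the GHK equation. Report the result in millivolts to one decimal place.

Vm = 59.1 · log₁₀[(Σ P·[cation]ₒ + Σ P·[anion]ᵢ) / (Σ P·[cation]ᵢ + Σ P·[anion]ₒ)]
Numerator = 1×9.89 + 0.11×104 + 0.47×25.1 = 33.13
Denominator = 1×132 + 0.11×24.5 + 0.47×92.4 = 178.1
Vm = 59.1 · log₁₀(0.18598) = 59.1 × (-0.7305) = -43.17 mV

-43.2 mV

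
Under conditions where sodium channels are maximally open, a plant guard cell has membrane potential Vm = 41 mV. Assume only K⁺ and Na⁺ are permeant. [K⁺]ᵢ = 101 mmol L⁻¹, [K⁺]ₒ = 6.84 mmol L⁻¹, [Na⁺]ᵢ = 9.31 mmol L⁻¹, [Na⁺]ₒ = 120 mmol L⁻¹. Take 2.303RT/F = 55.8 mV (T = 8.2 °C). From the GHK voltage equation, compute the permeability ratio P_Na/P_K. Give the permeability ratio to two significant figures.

7.8

Let α = P_Na/P_K. GHK: Vm = 55.8·log₁₀[(Kₒ + α·Naₒ)/(Kᵢ + α·Naᵢ)].
10^(Vm/55.8) = 10^(41.0/55.8) = 5.4296
So 5.4296·(Kᵢ + α·Naᵢ) = Kₒ + α·Naₒ → α = (5.4296·101.0 − 6.84) / (120.0 − 5.4296·9.31)
α = (548.4 − 6.84) / (120.0 − 50.55) = 541.5/69.45 = 7.798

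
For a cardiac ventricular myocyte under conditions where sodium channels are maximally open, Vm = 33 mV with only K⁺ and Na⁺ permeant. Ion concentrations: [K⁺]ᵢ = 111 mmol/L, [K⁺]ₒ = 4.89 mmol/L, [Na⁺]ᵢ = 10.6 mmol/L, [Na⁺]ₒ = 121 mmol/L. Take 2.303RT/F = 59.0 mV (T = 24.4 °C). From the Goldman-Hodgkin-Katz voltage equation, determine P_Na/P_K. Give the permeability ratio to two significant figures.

4.8

Let α = P_Na/P_K. GHK: Vm = 59.0·log₁₀[(Kₒ + α·Naₒ)/(Kᵢ + α·Naᵢ)].
10^(Vm/59.0) = 10^(33.0/59.0) = 3.6251
So 3.6251·(Kᵢ + α·Naᵢ) = Kₒ + α·Naₒ → α = (3.6251·111.0 − 4.89) / (121.0 − 3.6251·10.6)
α = (402.4 − 4.89) / (121.0 − 38.43) = 397.5/82.57 = 4.814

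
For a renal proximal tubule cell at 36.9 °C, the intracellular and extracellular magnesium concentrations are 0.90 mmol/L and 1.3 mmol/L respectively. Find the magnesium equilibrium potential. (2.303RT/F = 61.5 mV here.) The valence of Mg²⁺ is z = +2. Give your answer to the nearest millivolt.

5 mV

E = (61.5/z) · log₁₀([Mg²⁺]_out/[Mg²⁺]_in) with z = +2.
= (61.5/2) · log₁₀(1.3/0.90) = 30.75 · log₁₀(1.444)
= 30.75 · (0.1597) = 4.91 mV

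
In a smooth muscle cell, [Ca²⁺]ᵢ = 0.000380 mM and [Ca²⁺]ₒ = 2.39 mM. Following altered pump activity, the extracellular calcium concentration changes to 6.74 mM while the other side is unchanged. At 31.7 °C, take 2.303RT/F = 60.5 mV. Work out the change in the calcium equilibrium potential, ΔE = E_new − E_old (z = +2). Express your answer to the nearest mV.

E_old = (60.5/2)·log₁₀(2.39/0.000380) = 114.91 mV
E_new = (60.5/2)·log₁₀(6.74/0.000380) = 128.53 mV
ΔE = 128.53 − (114.91) = 13.62 mV

14 mV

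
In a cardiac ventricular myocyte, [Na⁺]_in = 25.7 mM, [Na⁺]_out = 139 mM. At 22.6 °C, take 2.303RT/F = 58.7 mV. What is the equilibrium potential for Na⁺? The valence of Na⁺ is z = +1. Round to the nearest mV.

E = (58.7/z) · log₁₀([Na⁺]_out/[Na⁺]_in) with z = +1.
= (58.7/1) · log₁₀(139/25.7) = 58.70 · log₁₀(5.409)
= 58.70 · (0.7331) = 43.03 mV

43 mV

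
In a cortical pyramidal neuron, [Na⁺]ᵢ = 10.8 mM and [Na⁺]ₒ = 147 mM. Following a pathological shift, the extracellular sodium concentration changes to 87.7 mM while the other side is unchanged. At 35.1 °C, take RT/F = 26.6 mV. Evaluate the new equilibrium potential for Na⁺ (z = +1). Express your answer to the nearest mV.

56 mV

After the shift: [Na⁺]_out = 87.7, [Na⁺]_in = 10.8 mM.
E_new = (26.6/1)·ln(87.7/10.8) = 26.60 · (2.0944) = 55.71 mV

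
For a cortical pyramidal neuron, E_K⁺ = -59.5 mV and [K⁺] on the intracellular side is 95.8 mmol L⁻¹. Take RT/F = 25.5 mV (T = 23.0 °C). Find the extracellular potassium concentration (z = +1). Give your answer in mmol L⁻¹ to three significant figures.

Nernst: E = (25.5/1) · ln([out]/[in]), so ln([out]/[in]) = -59.5 × 1 / 25.5 = -2.3333.
[out]/[in] = e^(-2.3333) = 0.09697.
[out] = 0.09697 × 95.8 = 9.29 mmol L⁻¹.

9.29 mmol L⁻¹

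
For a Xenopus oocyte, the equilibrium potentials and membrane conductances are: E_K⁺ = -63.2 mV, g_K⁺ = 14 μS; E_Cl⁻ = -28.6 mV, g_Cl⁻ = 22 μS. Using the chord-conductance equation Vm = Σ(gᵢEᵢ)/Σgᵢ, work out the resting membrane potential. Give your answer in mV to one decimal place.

-42.1 mV

Σ gᵢEᵢ = 14·(-63.2) + 22·(-28.6) = -1514.00
Σ gᵢ = 14 + 22 = 36
Vm = -1514.00 / 36 = -42.06 mV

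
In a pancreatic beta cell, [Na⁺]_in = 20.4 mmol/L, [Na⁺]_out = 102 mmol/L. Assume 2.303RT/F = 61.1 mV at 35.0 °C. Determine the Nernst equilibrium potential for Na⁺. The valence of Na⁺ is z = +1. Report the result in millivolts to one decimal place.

E = (61.1/z) · log₁₀([Na⁺]_out/[Na⁺]_in) with z = +1.
= (61.1/1) · log₁₀(102/20.4) = 61.10 · log₁₀(5)
= 61.10 · (0.6990) = 42.71 mV

42.7 mV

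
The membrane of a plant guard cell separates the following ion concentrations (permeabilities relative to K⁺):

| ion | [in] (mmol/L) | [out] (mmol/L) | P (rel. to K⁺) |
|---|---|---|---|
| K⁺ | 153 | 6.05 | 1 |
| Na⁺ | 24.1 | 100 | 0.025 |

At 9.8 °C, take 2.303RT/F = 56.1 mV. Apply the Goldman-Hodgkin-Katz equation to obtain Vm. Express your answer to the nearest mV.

-70 mV

Vm = 56.1 · log₁₀[(Σ P·[cation]ₒ + Σ P·[anion]ᵢ) / (Σ P·[cation]ᵢ + Σ P·[anion]ₒ)]
Numerator = 1×6.05 + 0.025×100 = 8.55
Denominator = 1×153 + 0.025×24.1 = 153.6
Vm = 56.1 · log₁₀(0.055663) = 56.1 × (-1.2544) = -70.37 mV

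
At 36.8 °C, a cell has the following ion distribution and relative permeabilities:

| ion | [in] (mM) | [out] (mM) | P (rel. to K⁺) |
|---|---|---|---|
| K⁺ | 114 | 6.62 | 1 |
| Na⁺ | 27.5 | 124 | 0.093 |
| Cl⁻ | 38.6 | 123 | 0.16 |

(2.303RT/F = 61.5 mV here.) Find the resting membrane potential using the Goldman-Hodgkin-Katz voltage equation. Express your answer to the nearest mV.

-46 mV

Vm = 61.5 · log₁₀[(Σ P·[cation]ₒ + Σ P·[anion]ᵢ) / (Σ P·[cation]ᵢ + Σ P·[anion]ₒ)]
Numerator = 1×6.62 + 0.093×124 + 0.16×38.6 = 24.33
Denominator = 1×114 + 0.093×27.5 + 0.16×123 = 136.2
Vm = 61.5 · log₁₀(0.17857) = 61.5 × (-0.7482) = -46.01 mV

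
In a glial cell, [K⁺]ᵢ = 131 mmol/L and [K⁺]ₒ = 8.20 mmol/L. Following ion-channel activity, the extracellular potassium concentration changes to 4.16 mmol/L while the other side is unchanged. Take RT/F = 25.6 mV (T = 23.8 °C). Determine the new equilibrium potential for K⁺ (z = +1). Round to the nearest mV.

-88 mV

After the shift: [K⁺]_out = 4.16, [K⁺]_in = 131 mmol/L.
E_new = (25.6/1)·ln(4.16/131) = 25.60 · (-3.4497) = -88.31 mV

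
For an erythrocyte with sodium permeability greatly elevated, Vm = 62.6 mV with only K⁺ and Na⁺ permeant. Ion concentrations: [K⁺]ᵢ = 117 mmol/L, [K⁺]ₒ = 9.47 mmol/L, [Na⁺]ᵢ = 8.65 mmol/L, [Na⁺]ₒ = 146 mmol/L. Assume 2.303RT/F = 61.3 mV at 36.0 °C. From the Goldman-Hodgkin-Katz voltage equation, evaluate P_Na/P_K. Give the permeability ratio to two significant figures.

Let α = P_Na/P_K. GHK: Vm = 61.3·log₁₀[(Kₒ + α·Naₒ)/(Kᵢ + α·Naᵢ)].
10^(Vm/61.3) = 10^(62.6/61.3) = 10.5
So 10.5·(Kᵢ + α·Naᵢ) = Kₒ + α·Naₒ → α = (10.5·117.0 − 9.47) / (146.0 − 10.5·8.65)
α = (1229 − 9.47) / (146.0 − 90.83) = 1219/55.17 = 22.1

22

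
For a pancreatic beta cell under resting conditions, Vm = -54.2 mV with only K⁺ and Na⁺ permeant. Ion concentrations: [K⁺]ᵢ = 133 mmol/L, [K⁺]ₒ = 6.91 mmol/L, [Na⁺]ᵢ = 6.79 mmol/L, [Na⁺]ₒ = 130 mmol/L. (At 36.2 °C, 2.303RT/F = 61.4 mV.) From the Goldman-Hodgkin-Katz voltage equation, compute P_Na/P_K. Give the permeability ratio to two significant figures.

Let α = P_Na/P_K. GHK: Vm = 61.4·log₁₀[(Kₒ + α·Naₒ)/(Kᵢ + α·Naᵢ)].
10^(Vm/61.4) = 10^(-54.2/61.4) = 0.131
So 0.131·(Kᵢ + α·Naᵢ) = Kₒ + α·Naₒ → α = (0.131·133.0 − 6.91) / (130.0 − 0.131·6.79)
α = (17.42 − 6.91) / (130.0 − 0.8895) = 10.51/129.1 = 0.08142

0.081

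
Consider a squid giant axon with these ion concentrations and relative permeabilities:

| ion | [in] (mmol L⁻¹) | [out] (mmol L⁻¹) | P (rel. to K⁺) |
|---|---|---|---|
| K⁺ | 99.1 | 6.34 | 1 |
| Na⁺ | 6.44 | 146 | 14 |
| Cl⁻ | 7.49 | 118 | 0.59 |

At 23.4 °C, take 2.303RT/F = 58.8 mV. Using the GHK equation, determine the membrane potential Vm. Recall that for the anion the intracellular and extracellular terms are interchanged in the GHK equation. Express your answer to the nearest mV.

Vm = 58.8 · log₁₀[(Σ P·[cation]ₒ + Σ P·[anion]ᵢ) / (Σ P·[cation]ᵢ + Σ P·[anion]ₒ)]
Numerator = 1×6.34 + 14×146 + 0.59×7.49 = 2055
Denominator = 1×99.1 + 14×6.44 + 0.59×118 = 258.9
Vm = 58.8 · log₁₀(7.9371) = 58.8 × (0.8997) = 52.90 mV

53 mV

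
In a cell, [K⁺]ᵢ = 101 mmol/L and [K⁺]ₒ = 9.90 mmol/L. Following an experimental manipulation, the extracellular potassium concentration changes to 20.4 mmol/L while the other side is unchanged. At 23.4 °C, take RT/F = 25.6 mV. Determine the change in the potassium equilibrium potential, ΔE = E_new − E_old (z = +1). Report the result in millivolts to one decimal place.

E_old = (25.6/1)·ln(9.90/101) = -59.46 mV
E_new = (25.6/1)·ln(20.4/101) = -40.95 mV
ΔE = -40.95 − (-59.46) = 18.51 mV

18.5 mV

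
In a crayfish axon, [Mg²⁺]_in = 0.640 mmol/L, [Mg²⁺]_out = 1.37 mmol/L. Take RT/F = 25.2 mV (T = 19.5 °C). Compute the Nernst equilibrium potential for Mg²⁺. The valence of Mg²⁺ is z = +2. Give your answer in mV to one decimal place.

9.6 mV

E = (25.2/z) · ln([Mg²⁺]_out/[Mg²⁺]_in) with z = +2.
= (25.2/2) · ln(1.37/0.640) = 12.60 · ln(2.141)
= 12.60 · (0.7611) = 9.59 mV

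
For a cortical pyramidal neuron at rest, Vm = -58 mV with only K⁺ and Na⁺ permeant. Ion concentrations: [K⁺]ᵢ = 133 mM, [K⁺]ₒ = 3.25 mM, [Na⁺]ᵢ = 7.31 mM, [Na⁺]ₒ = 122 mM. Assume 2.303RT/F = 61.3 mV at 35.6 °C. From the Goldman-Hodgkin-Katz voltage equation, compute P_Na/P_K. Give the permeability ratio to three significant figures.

0.0974

Let α = P_Na/P_K. GHK: Vm = 61.3·log₁₀[(Kₒ + α·Naₒ)/(Kᵢ + α·Naᵢ)].
10^(Vm/61.3) = 10^(-58.0/61.3) = 0.1132
So 0.1132·(Kᵢ + α·Naᵢ) = Kₒ + α·Naₒ → α = (0.1132·133.0 − 3.25) / (122.0 − 0.1132·7.31)
α = (15.06 − 3.25) / (122.0 − 0.8275) = 11.81/121.2 = 0.09742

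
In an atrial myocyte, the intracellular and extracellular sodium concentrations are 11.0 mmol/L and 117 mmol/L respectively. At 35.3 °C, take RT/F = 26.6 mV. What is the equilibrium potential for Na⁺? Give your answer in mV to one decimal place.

E = (26.6/z) · ln([Na⁺]_out/[Na⁺]_in) with z = +1.
= (26.6/1) · ln(117/11.0) = 26.60 · ln(10.64)
= 26.60 · (2.3643) = 62.89 mV

62.9 mV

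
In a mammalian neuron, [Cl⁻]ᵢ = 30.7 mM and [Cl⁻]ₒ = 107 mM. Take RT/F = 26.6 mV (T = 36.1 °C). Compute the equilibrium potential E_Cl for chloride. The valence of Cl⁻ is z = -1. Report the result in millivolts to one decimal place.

-33.2 mV

E = (26.6/z) · ln([Cl⁻]_out/[Cl⁻]_in) with z = -1.
For an anion, dividing by z = -1 reverses the sign.
= (26.6/-1) · ln(107/30.7) = -26.60 · ln(3.485)
= -26.60 · (1.2486) = -33.21 mV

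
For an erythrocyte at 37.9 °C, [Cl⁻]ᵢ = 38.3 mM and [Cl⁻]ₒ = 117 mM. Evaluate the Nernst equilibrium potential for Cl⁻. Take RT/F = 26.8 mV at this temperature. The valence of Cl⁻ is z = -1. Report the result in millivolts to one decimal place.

-29.9 mV

E = (26.8/z) · ln([Cl⁻]_out/[Cl⁻]_in) with z = -1.
For an anion, dividing by z = -1 reverses the sign.
= (26.8/-1) · ln(117/38.3) = -26.80 · ln(3.055)
= -26.80 · (1.1167) = -29.93 mV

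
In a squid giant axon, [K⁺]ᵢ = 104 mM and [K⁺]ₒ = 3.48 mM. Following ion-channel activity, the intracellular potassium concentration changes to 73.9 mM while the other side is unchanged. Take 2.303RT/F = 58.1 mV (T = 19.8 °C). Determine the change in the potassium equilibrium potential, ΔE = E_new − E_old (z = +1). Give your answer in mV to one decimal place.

E_old = (58.1/1)·log₁₀(3.48/104) = -85.72 mV
E_new = (58.1/1)·log₁₀(3.48/73.9) = -77.10 mV
ΔE = -77.10 − (-85.72) = 8.62 mV

8.6 mV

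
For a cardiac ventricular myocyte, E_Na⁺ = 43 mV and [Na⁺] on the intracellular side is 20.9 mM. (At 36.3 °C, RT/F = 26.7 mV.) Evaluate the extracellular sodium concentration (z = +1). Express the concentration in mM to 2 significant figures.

Nernst: E = (26.7/1) · ln([out]/[in]), so ln([out]/[in]) = 43.0 × 1 / 26.7 = 1.6105.
[out]/[in] = e^(1.6105) = 5.005.
[out] = 5.005 × 20.9 = 104.6 mM.

100 mM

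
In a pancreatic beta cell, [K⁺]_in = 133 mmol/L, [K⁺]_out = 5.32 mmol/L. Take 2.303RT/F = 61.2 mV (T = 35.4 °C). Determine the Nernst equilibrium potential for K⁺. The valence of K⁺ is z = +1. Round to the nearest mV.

E = (61.2/z) · log₁₀([K⁺]_out/[K⁺]_in) with z = +1.
= (61.2/1) · log₁₀(5.32/133) = 61.20 · log₁₀(0.04)
= 61.20 · (-1.3979) = -85.55 mV

-86 mV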